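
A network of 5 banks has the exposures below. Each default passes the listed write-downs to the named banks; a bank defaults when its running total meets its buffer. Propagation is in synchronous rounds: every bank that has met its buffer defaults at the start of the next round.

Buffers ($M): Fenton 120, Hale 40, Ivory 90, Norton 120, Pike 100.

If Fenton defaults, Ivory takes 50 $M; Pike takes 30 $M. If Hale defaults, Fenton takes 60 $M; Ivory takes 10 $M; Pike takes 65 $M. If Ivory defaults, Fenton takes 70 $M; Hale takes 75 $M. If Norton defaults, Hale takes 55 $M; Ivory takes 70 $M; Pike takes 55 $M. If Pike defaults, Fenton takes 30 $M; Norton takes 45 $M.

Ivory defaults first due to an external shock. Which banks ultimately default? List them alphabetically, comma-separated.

Round 1 — Ivory defaults (initial).
  Fenton: +70 → 70 < 120
  Hale: +75 → 75 ≥ 40
Round 2 — Hale defaults.
  Fenton: +60 → 130 ≥ 120
  Pike: +65 → 65 < 100
Round 3 — Fenton defaults.
  Pike: +30 → 95 < 100
No further defaults.

Fenton, Hale, Ivory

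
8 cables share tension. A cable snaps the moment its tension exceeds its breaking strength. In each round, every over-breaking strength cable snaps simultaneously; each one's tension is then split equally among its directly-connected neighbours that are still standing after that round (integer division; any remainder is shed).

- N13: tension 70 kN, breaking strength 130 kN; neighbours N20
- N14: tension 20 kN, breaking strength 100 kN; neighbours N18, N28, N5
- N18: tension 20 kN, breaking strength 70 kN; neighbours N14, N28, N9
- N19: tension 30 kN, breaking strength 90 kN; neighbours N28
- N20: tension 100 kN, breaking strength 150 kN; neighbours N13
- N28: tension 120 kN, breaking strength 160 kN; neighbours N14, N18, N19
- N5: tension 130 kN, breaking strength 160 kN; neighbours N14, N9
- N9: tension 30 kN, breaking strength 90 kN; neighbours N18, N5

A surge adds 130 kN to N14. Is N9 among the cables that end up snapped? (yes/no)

Round 1 — N14 at 150 > 100. N14 snaps.
  N14 sheds 150 kN to N18, N28, N5: 50 each.
    N18: 20+50 = 70 ≤ 70
    N28: 120+50 = 170 > 160
    N5: 130+50 = 180 > 160
Round 2 — N28, N5 snap.
  N28 sheds 170 kN to N18, N19: 85 each.
    N18: 70+85 = 155 > 70
    N19: 30+85 = 115 > 90
  N5 sheds 180 kN to N9: 180 each.
    N9: 30+180 = 210 > 90
Round 3 — N18, N19, N9 snap.
  N18 sheds 155 kN: no online neighbours, lost.
  N19 sheds 115 kN: no online neighbours, lost.
  N9 sheds 210 kN: no online neighbours, lost.
No further breaks.

yes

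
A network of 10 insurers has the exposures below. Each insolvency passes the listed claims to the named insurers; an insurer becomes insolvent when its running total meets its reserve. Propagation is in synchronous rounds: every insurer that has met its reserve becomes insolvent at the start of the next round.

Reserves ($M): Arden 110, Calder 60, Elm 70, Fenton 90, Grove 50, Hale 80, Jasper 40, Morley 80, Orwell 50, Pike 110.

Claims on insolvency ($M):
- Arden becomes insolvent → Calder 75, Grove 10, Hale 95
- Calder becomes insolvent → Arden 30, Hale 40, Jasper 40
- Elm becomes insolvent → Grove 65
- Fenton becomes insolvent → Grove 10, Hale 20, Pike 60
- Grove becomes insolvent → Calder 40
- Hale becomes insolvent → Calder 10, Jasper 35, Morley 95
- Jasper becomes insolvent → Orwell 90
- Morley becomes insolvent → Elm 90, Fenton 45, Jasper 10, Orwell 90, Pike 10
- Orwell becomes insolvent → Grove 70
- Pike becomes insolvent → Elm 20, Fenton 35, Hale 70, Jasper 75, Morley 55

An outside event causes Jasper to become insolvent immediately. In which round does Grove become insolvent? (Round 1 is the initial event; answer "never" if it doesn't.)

Round 1 — Jasper becomes insolvent (initial).
  Orwell: +90 → 90 ≥ 50
Round 2 — Orwell becomes insolvent.
  Grove: +70 → 70 ≥ 50
Round 3 — Grove becomes insolvent.
  Calder: +40 → 40 < 60
No further insolvencies.

3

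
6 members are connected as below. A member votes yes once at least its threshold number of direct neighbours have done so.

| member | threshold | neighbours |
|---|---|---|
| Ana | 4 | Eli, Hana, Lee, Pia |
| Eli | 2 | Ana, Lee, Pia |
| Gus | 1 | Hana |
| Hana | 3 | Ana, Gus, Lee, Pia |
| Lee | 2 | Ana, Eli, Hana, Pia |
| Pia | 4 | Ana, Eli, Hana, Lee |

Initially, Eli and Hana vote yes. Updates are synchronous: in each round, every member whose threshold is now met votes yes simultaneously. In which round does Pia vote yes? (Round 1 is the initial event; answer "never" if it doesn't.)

never

Round 1 — Eli, Hana vote yes (initial).
Round 2 — checking thresholds:
  Ana: 2 of 4 neighbours < 4, holds.
  Gus: 1 of 1 neighbours ≥ 1, votes yes.
  Lee: 2 of 4 neighbours ≥ 2, votes yes.
  Pia: 2 of 4 neighbours < 4, holds.
Round 3 — no new yes votes; cascade stops.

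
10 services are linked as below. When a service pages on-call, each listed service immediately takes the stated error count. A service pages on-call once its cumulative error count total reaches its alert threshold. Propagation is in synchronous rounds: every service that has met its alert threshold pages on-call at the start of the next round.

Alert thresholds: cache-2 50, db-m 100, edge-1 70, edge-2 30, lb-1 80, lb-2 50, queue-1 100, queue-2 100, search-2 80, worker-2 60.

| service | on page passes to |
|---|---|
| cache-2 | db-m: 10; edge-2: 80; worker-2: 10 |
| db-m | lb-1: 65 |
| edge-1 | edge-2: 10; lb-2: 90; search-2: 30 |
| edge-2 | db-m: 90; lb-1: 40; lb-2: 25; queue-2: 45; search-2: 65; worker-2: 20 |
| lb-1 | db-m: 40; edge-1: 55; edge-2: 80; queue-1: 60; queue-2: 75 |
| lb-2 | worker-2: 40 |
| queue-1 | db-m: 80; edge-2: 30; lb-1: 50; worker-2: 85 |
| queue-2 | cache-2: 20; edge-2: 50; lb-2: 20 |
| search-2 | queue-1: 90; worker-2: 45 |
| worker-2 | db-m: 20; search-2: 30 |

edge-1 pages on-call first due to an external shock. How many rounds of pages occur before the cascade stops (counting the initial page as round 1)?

2

Round 1 — edge-1 pages on-call (initial).
  edge-2: +10 → 10 < 30
  lb-2: +90 → 90 ≥ 50
  search-2: +30 → 30 < 80
Round 2 — lb-2 pages on-call.
  worker-2: +40 → 40 < 60
No further pages.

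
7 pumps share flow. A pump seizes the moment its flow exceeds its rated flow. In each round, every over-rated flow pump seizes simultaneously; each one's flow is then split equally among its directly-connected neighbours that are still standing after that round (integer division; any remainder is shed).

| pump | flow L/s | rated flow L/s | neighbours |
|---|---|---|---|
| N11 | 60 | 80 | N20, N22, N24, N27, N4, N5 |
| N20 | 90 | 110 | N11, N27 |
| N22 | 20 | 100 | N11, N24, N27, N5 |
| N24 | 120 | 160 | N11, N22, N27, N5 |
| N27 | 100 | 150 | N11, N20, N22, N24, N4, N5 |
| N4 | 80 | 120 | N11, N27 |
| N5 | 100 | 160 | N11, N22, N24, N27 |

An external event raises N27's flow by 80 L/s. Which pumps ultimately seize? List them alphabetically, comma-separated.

N11, N20, N22, N24, N27, N4, N5

Round 1 — N27 at 180 > 150. N27 seizes.
  N27 sheds 180 L/s to N11, N20, N22, N24, N4, N5: 30 each.
    N11: 60+30 = 90 > 80
    N20: 90+30 = 120 > 110
    N22: 20+30 = 50 ≤ 100
    N24: 120+30 = 150 ≤ 160
    N4: 80+30 = 110 ≤ 120
    N5: 100+30 = 130 ≤ 160
Round 2 — N11, N20 seize.
  N11 sheds 90 L/s to N22, N24, N4, N5: 22 each (2 lost).
    N22: 50+22 = 72 ≤ 100
    N24: 150+22 = 172 > 160
    N4: 110+22 = 132 > 120
    N5: 130+22 = 152 ≤ 160
  N20 sheds 120 L/s: no online neighbours, lost.
Round 3 — N24, N4 seize.
  N24 sheds 172 L/s to N22, N5: 86 each.
    N22: 72+86 = 158 > 100
    N5: 152+86 = 238 > 160
  N4 sheds 132 L/s: no online neighbours, lost.
Round 4 — N22, N5 seize.
  N22 sheds 158 L/s: no online neighbours, lost.
  N5 sheds 238 L/s: no online neighbours, lost.
No further seizures.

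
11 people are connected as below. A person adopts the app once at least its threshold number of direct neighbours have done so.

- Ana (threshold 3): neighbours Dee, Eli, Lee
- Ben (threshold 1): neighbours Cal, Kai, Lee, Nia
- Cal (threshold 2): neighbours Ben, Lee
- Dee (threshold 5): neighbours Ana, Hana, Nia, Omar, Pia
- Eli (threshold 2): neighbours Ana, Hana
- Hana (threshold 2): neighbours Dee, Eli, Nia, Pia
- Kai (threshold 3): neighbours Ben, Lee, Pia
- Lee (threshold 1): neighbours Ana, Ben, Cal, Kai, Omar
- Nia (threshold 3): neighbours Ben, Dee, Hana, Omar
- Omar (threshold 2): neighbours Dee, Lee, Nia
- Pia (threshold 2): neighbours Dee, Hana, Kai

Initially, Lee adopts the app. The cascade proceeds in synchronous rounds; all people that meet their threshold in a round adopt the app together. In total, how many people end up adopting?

Round 1 — Lee adopts the app (initial).
Round 2 — checking thresholds:
  Ana: 1 of 3 neighbours < 3, not yet.
  Ben: 1 of 4 neighbours ≥ 1, adopts the app.
  Cal: 1 of 2 neighbours < 2, not yet.
  Kai: 1 of 3 neighbours < 3, not yet.
  Omar: 1 of 3 neighbours < 2, not yet.
Round 3 — checking thresholds:
  Ana: 1 of 3 neighbours < 3, not yet.
  Cal: 2 of 2 neighbours ≥ 2, adopts the app.
  Kai: 2 of 3 neighbours < 3, not yet.
  Nia: 1 of 4 neighbours < 3, not yet.
  Omar: 1 of 3 neighbours < 2, not yet.
Round 4 — no new adoptions; cascade stops.

3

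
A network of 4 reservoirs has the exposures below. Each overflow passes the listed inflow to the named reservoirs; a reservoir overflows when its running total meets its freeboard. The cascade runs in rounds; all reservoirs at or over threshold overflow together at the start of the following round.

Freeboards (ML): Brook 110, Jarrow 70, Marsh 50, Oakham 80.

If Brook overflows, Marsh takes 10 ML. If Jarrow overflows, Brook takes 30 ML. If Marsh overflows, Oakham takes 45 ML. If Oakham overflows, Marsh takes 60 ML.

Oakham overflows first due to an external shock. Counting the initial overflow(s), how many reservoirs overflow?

Round 1 — Oakham overflows (initial).
  Marsh: +60 → 60 ≥ 50
Round 2 — Marsh overflows.
No further overflows.

2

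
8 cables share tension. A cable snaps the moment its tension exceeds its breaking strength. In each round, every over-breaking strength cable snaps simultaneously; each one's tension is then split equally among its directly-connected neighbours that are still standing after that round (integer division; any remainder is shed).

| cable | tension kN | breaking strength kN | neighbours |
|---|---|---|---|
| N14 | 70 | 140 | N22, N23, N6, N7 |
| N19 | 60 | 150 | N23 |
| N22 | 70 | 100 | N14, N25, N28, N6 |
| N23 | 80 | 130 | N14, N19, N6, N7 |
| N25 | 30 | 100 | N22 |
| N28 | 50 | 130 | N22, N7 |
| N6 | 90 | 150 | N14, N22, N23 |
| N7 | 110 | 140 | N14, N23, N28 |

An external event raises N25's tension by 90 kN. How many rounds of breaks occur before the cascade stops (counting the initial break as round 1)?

6

Round 1 — N25 at 120 > 100. N25 snaps.
  N25 sheds 120 kN to N22: 120 each.
    N22: 70+120 = 190 > 100
Round 2 — N22 snaps.
  N22 sheds 190 kN to N14, N28, N6: 63 each (1 lost).
    N14: 70+63 = 133 ≤ 140
    N28: 50+63 = 113 ≤ 130
    N6: 90+63 = 153 > 150
Round 3 — N6 snaps.
  N6 sheds 153 kN to N14, N23: 76 each (1 lost).
    N14: 133+76 = 209 > 140
    N23: 80+76 = 156 > 130
Round 4 — N14, N23 snap.
  N14 sheds 209 kN to N7: 209 each.
    N7: 110+209 = 319 > 140
  N23 sheds 156 kN to N19, N7: 78 each.
    N19: 60+78 = 138 ≤ 150
    N7: 319+78 = 397 > 140
Round 5 — N7 snaps.
  N7 sheds 397 kN to N28: 397 each.
    N28: 113+397 = 510 > 130
Round 6 — N28 snaps.
  N28 sheds 510 kN: no online neighbours, lost.
No further breaks.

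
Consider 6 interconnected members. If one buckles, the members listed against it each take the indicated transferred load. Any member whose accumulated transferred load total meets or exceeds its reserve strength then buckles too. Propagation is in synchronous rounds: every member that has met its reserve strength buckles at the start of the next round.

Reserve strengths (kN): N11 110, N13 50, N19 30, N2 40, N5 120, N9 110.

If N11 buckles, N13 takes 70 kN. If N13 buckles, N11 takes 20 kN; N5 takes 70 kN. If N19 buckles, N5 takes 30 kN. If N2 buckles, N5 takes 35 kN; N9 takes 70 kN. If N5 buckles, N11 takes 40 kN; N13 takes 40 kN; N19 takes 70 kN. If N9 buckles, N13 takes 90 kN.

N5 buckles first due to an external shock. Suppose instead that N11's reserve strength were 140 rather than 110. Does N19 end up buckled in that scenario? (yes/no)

yes

With N11's reserve strength at 140:
Round 1 — N5 buckles (initial).
  N11: +40 → 40 < 140
  N13: +40 → 40 < 50
  N19: +70 → 70 ≥ 30
Round 2 — N19 buckles.
No further bucklings.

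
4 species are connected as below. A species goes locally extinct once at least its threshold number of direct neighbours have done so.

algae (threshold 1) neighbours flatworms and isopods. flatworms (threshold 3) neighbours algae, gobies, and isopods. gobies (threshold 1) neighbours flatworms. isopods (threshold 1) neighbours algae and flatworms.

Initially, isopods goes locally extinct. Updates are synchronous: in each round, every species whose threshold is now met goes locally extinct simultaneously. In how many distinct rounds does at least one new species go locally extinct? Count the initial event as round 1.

Round 1 — isopods goes locally extinct (initial).
Round 2 — checking thresholds:
  algae: 1 of 2 neighbours ≥ 1, goes locally extinct.
  flatworms: 1 of 3 neighbours < 3, below threshold.
Round 3 — no new extinctions; cascade stops.

2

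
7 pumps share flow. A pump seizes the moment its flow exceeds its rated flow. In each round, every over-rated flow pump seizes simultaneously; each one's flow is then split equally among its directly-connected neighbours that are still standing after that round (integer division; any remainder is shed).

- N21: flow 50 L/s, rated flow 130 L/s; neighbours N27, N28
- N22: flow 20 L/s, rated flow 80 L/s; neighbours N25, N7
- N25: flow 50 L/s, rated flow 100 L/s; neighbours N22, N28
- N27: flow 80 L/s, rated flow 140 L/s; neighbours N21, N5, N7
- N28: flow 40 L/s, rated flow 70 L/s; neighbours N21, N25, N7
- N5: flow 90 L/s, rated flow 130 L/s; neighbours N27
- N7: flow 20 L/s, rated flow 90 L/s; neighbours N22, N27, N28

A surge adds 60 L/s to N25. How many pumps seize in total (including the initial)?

Round 1 — N25 at 110 > 100. N25 seizes.
  N25 sheds 110 L/s to N22, N28: 55 each.
    N22: 20+55 = 75 ≤ 80
    N28: 40+55 = 95 > 70
Round 2 — N28 seizes.
  N28 sheds 95 L/s to N21, N7: 47 each (1 lost).
    N21: 50+47 = 97 ≤ 130
    N7: 20+47 = 67 ≤ 90
No further seizures.

2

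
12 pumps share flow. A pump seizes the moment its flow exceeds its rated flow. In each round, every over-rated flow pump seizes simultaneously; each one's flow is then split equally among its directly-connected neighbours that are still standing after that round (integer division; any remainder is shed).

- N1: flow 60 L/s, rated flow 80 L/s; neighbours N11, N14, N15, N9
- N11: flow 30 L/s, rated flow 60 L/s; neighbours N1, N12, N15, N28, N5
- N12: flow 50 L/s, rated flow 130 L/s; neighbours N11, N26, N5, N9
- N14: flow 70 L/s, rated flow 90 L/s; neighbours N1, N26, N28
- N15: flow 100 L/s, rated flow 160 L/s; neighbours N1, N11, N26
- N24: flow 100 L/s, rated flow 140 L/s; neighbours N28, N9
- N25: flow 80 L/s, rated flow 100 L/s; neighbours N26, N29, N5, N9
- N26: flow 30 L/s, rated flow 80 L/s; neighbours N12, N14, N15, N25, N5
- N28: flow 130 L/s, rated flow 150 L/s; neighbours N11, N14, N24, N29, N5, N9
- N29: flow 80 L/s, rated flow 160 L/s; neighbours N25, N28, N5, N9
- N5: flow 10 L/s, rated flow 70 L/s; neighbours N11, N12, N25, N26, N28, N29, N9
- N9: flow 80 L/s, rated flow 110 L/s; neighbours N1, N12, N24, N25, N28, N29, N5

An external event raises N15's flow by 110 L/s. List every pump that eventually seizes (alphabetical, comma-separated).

N1, N11, N12, N14, N15, N24, N25, N26, N28, N29, N5, N9

Round 1 — N15 at 210 > 160. N15 seizes.
  N15 sheds 210 L/s to N1, N11, N26: 70 each.
    N1: 60+70 = 130 > 80
    N11: 30+70 = 100 > 60
    N26: 30+70 = 100 > 80
Round 2 — N1, N11, N26 seize.
  N1 sheds 130 L/s to N14, N9: 65 each.
    N14: 70+65 = 135 > 90
    N9: 80+65 = 145 > 110
  N11 sheds 100 L/s to N12, N28, N5: 33 each (1 lost).
    N12: 50+33 = 83 ≤ 130
    N28: 130+33 = 163 > 150
    N5: 10+33 = 43 ≤ 70
  N26 sheds 100 L/s to N12, N14, N25, N5: 25 each.
    N12: 83+25 = 108 ≤ 130
    N14: 135+25 = 160 > 90
    N25: 80+25 = 105 > 100
    N5: 43+25 = 68 ≤ 70
Round 3 — N14, N25, N28, N9 seize.
  N14 sheds 160 L/s: no online neighbours, lost.
  N25 sheds 105 L/s to N29, N5: 52 each (1 lost).
    N29: 80+52 = 132 ≤ 160
    N5: 68+52 = 120 > 70
  N28 sheds 163 L/s to N24, N29, N5: 54 each (1 lost).
    N24: 100+54 = 154 > 140
    N29: 132+54 = 186 > 160
    N5: 120+54 = 174 > 70
  N9 sheds 145 L/s to N12, N24, N29, N5: 36 each (1 lost).
    N12: 108+36 = 144 > 130
    N24: 154+36 = 190 > 140
    N29: 186+36 = 222 > 160
    N5: 174+36 = 210 > 70
Round 4 — N12, N24, N29, N5 seize.
  N12 sheds 144 L/s: no online neighbours, lost.
  N24 sheds 190 L/s: no online neighbours, lost.
  N29 sheds 222 L/s: no online neighbours, lost.
  N5 sheds 210 L/s: no online neighbours, lost.
No further seizures.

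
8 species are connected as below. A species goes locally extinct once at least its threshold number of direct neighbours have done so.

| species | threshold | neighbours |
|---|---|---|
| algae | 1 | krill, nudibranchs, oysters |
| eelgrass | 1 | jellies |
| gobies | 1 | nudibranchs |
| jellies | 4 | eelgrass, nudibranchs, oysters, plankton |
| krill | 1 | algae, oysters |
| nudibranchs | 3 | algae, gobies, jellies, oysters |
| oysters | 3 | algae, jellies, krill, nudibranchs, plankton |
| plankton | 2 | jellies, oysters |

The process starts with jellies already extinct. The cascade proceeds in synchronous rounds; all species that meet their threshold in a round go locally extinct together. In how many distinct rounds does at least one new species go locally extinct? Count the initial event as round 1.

2

Round 1 — jellies goes locally extinct (initial).
Round 2 — checking thresholds:
  eelgrass: 1 of 1 neighbours ≥ 1, goes locally extinct.
  nudibranchs: 1 of 4 neighbours < 3, holds.
  oysters: 1 of 5 neighbours < 3, holds.
  plankton: 1 of 2 neighbours < 2, holds.
Round 3 — no new extinctions; cascade stops.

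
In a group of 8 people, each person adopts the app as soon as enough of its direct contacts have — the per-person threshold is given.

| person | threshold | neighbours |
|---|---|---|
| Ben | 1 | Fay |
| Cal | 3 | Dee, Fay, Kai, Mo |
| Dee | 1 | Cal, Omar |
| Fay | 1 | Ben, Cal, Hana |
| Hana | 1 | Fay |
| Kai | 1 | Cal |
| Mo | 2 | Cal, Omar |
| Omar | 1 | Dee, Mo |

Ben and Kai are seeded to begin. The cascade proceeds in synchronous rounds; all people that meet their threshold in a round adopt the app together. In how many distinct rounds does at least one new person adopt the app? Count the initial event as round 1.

Round 1 — Ben, Kai adopt the app (initial).
Round 2 — checking thresholds:
  Cal: 1 of 4 neighbours < 3, holds.
  Fay: 1 of 3 neighbours ≥ 1, adopts the app.
Round 3 — checking thresholds:
  Cal: 2 of 4 neighbours < 3, holds.
  Hana: 1 of 1 neighbours ≥ 1, adopts the app.
Round 4 — no new adoptions; cascade stops.

3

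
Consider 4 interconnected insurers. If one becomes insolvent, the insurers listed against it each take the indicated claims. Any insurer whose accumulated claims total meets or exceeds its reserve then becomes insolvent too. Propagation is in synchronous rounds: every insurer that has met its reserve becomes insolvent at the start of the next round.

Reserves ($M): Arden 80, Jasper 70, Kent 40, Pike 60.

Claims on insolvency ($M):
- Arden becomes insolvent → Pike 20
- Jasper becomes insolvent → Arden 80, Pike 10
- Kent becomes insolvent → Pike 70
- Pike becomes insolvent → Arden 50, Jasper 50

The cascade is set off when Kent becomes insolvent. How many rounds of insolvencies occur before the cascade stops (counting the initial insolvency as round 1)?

2

Round 1 — Kent becomes insolvent (initial).
  Pike: +70 → 70 ≥ 60
Round 2 — Pike becomes insolvent.
  Arden: +50 → 50 < 80
  Jasper: +50 → 50 < 70
No further insolvencies.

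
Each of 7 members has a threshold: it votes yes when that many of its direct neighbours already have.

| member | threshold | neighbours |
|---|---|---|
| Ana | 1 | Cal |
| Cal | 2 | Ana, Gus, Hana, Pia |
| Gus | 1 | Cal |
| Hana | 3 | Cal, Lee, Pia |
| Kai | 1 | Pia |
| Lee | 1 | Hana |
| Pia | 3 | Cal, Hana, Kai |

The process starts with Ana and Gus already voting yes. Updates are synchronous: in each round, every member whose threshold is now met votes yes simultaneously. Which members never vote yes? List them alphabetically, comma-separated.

Hana, Kai, Lee, Pia

Round 1 — Ana, Gus vote yes (initial).
Round 2 — checking thresholds:
  Cal: 2 of 4 neighbours ≥ 2, votes yes.
Round 3 — no new yes votes; cascade stops.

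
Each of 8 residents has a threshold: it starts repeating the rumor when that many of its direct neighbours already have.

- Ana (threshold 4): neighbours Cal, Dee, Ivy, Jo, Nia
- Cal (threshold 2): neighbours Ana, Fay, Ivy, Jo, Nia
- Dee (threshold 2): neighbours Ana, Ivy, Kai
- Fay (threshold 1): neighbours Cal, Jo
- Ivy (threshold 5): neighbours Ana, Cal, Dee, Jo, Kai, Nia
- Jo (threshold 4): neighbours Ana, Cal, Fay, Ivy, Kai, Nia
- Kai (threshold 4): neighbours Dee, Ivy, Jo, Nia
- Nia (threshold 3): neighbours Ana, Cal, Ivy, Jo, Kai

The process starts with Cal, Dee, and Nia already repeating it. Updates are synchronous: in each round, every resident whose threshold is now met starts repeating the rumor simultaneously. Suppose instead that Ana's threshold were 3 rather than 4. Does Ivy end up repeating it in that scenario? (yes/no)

yes

With Ana's threshold at 3:
Round 1 — Cal, Dee, Nia start repeating the rumor (initial).
Round 2 — checking thresholds:
  Ana: 3 of 5 neighbours ≥ 3, starts repeating the rumor.
  Fay: 1 of 2 neighbours ≥ 1, starts repeating the rumor.
  Ivy: 3 of 6 neighbours < 5, below threshold.
  Jo: 2 of 6 neighbours < 4, below threshold.
  Kai: 2 of 4 neighbours < 4, below threshold.
Round 3 — checking thresholds:
  Ivy: 4 of 6 neighbours < 5, below threshold.
  Jo: 4 of 6 neighbours ≥ 4, starts repeating the rumor.
  Kai: 2 of 4 neighbours < 4, below threshold.
Round 4 — checking thresholds:
  Ivy: 5 of 6 neighbours ≥ 5, starts repeating the rumor.
  Kai: 3 of 4 neighbours < 4, below threshold.
Round 5 — checking thresholds:
  Kai: 4 of 4 neighbours ≥ 4, starts repeating the rumor.
Round 6 — no new spreads; cascade stops.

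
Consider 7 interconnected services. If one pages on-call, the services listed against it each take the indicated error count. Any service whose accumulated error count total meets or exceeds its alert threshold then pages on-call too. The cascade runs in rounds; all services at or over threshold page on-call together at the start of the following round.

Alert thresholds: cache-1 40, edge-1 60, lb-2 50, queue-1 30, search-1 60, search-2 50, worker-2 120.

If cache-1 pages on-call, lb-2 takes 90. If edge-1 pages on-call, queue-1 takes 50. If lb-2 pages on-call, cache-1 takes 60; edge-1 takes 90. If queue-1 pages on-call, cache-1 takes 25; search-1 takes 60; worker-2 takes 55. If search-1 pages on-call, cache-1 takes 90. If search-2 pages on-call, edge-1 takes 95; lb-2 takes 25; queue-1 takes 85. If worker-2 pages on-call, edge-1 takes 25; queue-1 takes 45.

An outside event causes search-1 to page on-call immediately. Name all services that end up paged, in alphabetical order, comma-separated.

Round 1 — search-1 pages on-call (initial).
  cache-1: +90 → 90 ≥ 40
Round 2 — cache-1 pages on-call.
  lb-2: +90 → 90 ≥ 50
Round 3 — lb-2 pages on-call.
  edge-1: +90 → 90 ≥ 60
Round 4 — edge-1 pages on-call.
  queue-1: +50 → 50 ≥ 30
Round 5 — queue-1 pages on-call.
  worker-2: +55 → 55 < 120
No further pages.

cache-1, edge-1, lb-2, queue-1, search-1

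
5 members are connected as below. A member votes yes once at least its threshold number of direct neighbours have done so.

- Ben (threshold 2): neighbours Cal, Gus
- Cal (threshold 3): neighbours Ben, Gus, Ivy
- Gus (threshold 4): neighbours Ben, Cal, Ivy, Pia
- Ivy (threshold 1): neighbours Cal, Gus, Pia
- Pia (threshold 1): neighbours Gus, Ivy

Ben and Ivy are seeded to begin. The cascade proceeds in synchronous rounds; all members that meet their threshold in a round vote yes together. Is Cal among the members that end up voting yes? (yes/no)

Round 1 — Ben, Ivy vote yes (initial).
Round 2 — checking thresholds:
  Cal: 2 of 3 neighbours < 3, below threshold.
  Gus: 2 of 4 neighbours < 4, below threshold.
  Pia: 1 of 2 neighbours ≥ 1, votes yes.
Round 3 — no new yes votes; cascade stops.

no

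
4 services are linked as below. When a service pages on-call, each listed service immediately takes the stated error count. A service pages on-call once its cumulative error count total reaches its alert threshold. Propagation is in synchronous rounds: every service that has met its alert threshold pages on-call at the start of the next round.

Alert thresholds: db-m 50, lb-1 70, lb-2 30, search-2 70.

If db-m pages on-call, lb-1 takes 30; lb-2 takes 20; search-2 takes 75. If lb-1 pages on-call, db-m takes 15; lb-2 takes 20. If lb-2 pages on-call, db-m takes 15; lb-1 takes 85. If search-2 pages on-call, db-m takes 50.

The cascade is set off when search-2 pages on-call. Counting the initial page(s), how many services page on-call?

2

Round 1 — search-2 pages on-call (initial).
  db-m: +50 → 50 ≥ 50
Round 2 — db-m pages on-call.
  lb-1: +30 → 30 < 70
  lb-2: +20 → 20 < 30
No further pages.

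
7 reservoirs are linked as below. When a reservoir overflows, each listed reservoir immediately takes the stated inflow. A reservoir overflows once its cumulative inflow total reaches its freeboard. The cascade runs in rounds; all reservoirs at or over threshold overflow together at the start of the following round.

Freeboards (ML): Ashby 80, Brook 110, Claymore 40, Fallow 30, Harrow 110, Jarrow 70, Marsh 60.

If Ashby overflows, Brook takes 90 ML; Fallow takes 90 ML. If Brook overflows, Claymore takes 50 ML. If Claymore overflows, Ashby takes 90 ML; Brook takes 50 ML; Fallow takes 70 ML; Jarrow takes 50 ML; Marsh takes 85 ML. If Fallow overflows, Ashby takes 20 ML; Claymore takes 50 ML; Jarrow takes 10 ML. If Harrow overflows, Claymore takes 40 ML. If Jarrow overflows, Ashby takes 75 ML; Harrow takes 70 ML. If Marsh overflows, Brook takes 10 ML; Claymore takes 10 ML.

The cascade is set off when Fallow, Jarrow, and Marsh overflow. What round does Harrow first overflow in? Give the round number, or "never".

never

Round 1 — Fallow, Jarrow, Marsh overflow (initial).
  Ashby: +20+75 → 95 ≥ 80
  Brook: +10 → 10 < 110
  Claymore: +50+10 → 60 ≥ 40
  Harrow: +70 → 70 < 110
Round 2 — Ashby, Claymore overflow.
  Brook: +90+50 → 150 ≥ 110
Round 3 — Brook overflows.
No further overflows.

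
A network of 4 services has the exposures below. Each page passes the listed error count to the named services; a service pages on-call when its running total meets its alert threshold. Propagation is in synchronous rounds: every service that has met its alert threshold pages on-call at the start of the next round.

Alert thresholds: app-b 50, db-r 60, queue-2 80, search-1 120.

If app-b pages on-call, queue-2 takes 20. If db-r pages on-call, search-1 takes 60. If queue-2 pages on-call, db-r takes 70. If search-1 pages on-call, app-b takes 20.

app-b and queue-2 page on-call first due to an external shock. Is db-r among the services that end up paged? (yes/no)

Round 1 — app-b, queue-2 page on-call (initial).
  db-r: +70 → 70 ≥ 60
Round 2 — db-r pages on-call.
  search-1: +60 → 60 < 120
No further pages.

yes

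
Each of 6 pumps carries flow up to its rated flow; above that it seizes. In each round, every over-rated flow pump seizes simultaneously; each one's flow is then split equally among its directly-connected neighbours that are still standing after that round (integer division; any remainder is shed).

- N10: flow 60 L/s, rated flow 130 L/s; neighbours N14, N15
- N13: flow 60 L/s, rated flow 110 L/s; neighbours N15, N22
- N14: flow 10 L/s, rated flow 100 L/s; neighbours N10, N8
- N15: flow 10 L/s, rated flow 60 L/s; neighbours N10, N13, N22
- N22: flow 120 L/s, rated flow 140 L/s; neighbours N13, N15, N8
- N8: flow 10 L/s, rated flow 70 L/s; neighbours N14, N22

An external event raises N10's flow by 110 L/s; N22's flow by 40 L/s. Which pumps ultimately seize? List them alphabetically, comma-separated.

N10, N13, N15, N22

Round 1 — N10 at 170 > 130; N22 at 160 > 140. N10, N22 seize.
  N10 sheds 170 L/s to N14, N15: 85 each.
    N14: 10+85 = 95 ≤ 100
    N15: 10+85 = 95 > 60
  N22 sheds 160 L/s to N13, N15, N8: 53 each (1 lost).
    N13: 60+53 = 113 > 110
    N15: 95+53 = 148 > 60
    N8: 10+53 = 63 ≤ 70
Round 2 — N13, N15 seize.
  N13 sheds 113 L/s: no online neighbours, lost.
  N15 sheds 148 L/s: no online neighbours, lost.
No further seizures.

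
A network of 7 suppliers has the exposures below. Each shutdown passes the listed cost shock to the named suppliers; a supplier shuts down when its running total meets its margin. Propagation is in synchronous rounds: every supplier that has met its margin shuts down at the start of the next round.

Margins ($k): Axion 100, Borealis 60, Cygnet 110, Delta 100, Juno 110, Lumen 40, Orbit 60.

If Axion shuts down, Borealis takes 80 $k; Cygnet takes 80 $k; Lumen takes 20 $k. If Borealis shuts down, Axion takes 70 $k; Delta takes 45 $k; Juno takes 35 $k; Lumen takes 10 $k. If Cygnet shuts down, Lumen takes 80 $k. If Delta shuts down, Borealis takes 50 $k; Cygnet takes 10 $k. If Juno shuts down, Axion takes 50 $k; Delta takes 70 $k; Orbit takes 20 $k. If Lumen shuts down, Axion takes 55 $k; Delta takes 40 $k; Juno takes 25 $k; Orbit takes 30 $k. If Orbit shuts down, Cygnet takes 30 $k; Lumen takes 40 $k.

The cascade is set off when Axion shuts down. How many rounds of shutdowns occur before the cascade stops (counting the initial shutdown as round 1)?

Round 1 — Axion shuts down (initial).
  Borealis: +80 → 80 ≥ 60
  Cygnet: +80 → 80 < 110
  Lumen: +20 → 20 < 40
Round 2 — Borealis shuts down.
  Delta: +45 → 45 < 100
  Juno: +35 → 35 < 110
  Lumen: +10 → 30 < 40
No further shutdowns.

2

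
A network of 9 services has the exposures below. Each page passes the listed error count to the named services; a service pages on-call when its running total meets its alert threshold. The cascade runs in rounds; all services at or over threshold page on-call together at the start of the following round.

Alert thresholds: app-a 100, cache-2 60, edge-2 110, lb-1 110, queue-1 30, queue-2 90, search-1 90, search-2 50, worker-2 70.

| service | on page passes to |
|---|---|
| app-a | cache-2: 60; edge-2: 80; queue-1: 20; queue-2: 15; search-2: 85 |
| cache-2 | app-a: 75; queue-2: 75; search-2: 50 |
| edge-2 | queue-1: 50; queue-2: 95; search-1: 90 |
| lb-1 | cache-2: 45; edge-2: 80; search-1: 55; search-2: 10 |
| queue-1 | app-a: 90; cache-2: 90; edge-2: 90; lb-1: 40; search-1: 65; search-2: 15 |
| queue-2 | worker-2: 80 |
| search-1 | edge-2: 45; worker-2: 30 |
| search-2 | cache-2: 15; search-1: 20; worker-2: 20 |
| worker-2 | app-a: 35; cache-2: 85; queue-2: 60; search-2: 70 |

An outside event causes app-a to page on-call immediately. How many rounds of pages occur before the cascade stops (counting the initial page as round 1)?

Round 1 — app-a pages on-call (initial).
  cache-2: +60 → 60 ≥ 60
  edge-2: +80 → 80 < 110
  queue-1: +20 → 20 < 30
  queue-2: +15 → 15 < 90
  search-2: +85 → 85 ≥ 50
Round 2 — cache-2, search-2 page on-call.
  queue-2: +75 → 90 ≥ 90
  search-1: +20 → 20 < 90
  worker-2: +20 → 20 < 70
Round 3 — queue-2 pages on-call.
  worker-2: +80 → 100 ≥ 70
Round 4 — worker-2 pages on-call.
No further pages.

4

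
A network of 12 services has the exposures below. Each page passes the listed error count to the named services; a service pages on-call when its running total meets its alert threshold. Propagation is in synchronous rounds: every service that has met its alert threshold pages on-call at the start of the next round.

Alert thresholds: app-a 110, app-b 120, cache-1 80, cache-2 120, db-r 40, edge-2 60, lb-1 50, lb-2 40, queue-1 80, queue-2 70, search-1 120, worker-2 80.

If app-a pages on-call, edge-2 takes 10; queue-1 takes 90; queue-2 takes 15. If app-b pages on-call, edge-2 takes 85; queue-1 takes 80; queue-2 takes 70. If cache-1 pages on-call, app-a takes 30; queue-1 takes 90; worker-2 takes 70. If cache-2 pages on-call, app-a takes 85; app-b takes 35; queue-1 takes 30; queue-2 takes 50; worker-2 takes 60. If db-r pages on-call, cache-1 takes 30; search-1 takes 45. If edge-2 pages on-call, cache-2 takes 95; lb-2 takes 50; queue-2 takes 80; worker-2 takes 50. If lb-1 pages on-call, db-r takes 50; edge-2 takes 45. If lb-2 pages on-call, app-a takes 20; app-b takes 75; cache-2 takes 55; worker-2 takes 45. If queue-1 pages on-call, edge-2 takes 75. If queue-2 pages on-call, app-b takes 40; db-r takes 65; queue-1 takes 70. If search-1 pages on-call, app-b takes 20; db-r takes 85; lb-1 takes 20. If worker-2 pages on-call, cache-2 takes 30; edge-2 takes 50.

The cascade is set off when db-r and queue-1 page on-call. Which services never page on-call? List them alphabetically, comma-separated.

app-a, cache-1, lb-1, search-1

Round 1 — db-r, queue-1 page on-call (initial).
  cache-1: +30 → 30 < 80
  edge-2: +75 → 75 ≥ 60
  search-1: +45 → 45 < 120
Round 2 — edge-2 pages on-call.
  cache-2: +95 → 95 < 120
  lb-2: +50 → 50 ≥ 40
  queue-2: +80 → 80 ≥ 70
  worker-2: +50 → 50 < 80
Round 3 — lb-2, queue-2 page on-call.
  app-a: +20 → 20 < 110
  app-b: +75+40 → 115 < 120
  cache-2: +55 → 150 ≥ 120
  worker-2: +45 → 95 ≥ 80
Round 4 — cache-2, worker-2 page on-call.
  app-a: +85 → 105 < 110
  app-b: +35 → 150 ≥ 120
Round 5 — app-b pages on-call.
No further pages.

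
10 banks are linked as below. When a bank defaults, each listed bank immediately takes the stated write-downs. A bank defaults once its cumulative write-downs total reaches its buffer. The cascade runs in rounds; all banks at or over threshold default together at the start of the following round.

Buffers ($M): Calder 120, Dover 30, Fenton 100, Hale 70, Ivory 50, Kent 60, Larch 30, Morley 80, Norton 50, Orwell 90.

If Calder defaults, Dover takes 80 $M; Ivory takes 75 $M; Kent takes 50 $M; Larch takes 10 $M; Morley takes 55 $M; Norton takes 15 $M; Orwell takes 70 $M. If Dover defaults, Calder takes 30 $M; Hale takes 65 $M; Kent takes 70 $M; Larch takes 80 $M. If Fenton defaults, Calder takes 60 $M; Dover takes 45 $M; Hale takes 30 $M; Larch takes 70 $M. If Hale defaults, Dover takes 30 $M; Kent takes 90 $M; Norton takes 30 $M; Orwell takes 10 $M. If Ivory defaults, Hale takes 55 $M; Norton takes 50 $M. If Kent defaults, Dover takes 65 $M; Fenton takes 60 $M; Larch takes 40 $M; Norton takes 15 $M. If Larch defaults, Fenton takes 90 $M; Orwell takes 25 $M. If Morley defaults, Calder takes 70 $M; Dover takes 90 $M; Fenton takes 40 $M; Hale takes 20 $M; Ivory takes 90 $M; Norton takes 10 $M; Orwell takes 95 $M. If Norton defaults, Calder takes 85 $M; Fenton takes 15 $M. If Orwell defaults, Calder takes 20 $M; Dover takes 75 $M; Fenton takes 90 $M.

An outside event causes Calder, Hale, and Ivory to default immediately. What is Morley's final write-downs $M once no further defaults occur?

55

Round 1 — Calder, Hale, Ivory default (initial).
  Dover: +80+30 → 110 ≥ 30
  Kent: +50+90 → 140 ≥ 60
  Larch: +10 → 10 < 30
  Morley: +55 → 55 < 80
  Norton: +15+30+50 → 95 ≥ 50
  Orwell: +70+10 → 80 < 90
Round 2 — Dover, Kent, Norton default.
  Fenton: +60+15 → 75 < 100
  Larch: +80+40 → 130 ≥ 30
Round 3 — Larch defaults.
  Fenton: +90 → 165 ≥ 100
  Orwell: +25 → 105 ≥ 90
Round 4 — Fenton, Orwell default.
No further defaults.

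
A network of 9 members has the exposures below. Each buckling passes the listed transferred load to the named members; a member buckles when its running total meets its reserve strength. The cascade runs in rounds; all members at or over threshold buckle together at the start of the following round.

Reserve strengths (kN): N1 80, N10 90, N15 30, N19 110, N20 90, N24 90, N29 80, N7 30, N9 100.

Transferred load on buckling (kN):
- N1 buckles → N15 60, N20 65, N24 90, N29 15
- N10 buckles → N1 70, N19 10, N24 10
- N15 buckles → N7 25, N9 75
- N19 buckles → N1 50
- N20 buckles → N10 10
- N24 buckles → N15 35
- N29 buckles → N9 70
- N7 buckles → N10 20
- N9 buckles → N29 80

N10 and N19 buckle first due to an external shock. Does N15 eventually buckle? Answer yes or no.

yes

Round 1 — N10, N19 buckle (initial).
  N1: +70+50 → 120 ≥ 80
  N24: +10 → 10 < 90
Round 2 — N1 buckles.
  N15: +60 → 60 ≥ 30
  N20: +65 → 65 < 90
  N24: +90 → 100 ≥ 90
  N29: +15 → 15 < 80
Round 3 — N15, N24 buckle.
  N7: +25 → 25 < 30
  N9: +75 → 75 < 100
No further bucklings.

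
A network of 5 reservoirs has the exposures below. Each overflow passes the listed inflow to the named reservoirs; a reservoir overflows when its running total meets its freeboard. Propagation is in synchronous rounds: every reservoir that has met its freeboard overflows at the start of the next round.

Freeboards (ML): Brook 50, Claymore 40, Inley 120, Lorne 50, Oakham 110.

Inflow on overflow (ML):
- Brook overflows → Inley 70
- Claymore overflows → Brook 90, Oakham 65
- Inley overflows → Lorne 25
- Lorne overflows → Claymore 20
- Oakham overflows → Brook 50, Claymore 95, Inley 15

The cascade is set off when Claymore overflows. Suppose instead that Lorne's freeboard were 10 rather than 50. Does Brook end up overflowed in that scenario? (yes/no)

With Lorne's freeboard at 10:
Round 1 — Claymore overflows (initial).
  Brook: +90 → 90 ≥ 50
  Oakham: +65 → 65 < 110
Round 2 — Brook overflows.
  Inley: +70 → 70 < 120
No further overflows.

yes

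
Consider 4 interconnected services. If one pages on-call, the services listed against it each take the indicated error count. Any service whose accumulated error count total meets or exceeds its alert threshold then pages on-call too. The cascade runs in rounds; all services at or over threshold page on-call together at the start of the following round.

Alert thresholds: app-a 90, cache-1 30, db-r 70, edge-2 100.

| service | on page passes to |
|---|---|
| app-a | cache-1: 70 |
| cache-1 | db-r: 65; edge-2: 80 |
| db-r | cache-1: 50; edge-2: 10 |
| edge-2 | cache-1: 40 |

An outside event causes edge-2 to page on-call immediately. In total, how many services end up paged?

Round 1 — edge-2 pages on-call (initial).
  cache-1: +40 → 40 ≥ 30
Round 2 — cache-1 pages on-call.
  db-r: +65 → 65 < 70
No further pages.

2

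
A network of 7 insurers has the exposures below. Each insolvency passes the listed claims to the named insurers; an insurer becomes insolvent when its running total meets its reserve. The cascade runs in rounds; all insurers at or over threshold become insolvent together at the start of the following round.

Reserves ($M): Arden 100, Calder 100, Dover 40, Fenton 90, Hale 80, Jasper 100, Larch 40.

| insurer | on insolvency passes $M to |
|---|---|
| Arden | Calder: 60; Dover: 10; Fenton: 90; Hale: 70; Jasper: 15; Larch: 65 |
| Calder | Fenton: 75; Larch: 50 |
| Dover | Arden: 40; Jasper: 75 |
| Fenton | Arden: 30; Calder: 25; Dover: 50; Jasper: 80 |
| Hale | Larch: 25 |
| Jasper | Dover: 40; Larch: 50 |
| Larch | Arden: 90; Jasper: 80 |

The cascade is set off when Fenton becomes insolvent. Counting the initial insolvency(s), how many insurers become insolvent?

5

Round 1 — Fenton becomes insolvent (initial).
  Arden: +30 → 30 < 100
  Calder: +25 → 25 < 100
  Dover: +50 → 50 ≥ 40
  Jasper: +80 → 80 < 100
Round 2 — Dover becomes insolvent.
  Arden: +40 → 70 < 100
  Jasper: +75 → 155 ≥ 100
Round 3 — Jasper becomes insolvent.
  Larch: +50 → 50 ≥ 40
Round 4 — Larch becomes insolvent.
  Arden: +90 → 160 ≥ 100
Round 5 — Arden becomes insolvent.
  Calder: +60 → 85 < 100
  Hale: +70 → 70 < 80
No further insolvencies.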